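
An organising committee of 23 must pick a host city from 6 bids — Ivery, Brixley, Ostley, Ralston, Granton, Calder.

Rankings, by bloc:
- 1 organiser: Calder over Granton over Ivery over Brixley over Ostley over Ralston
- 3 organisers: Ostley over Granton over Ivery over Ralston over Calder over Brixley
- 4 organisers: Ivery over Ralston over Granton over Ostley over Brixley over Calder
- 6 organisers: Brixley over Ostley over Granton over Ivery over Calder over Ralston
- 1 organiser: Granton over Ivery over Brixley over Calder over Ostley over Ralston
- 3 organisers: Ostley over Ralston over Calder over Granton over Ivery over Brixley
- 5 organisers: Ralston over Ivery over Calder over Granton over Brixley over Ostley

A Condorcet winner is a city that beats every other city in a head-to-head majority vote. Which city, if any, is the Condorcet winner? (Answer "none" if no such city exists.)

none

Pairwise majorities:
Ivery vs Brixley: Ivery is ranked higher on 1+3+4+1+3+5 = 17 ballots, Brixley on 6. Ivery wins 17–6.
Ivery vs Ostley: 1+4+1+5 = 11 for Ivery, 12 for Ostley — Ostley by 12–11.
Ivery vs Ralston: 1+3+4+6+1 = 15 for Ivery, 8 for Ralston — Ivery by 15–8.
Ivery vs Granton: Ivery is ranked higher on 4+5 = 9 ballots, Granton on 14. Granton wins 14–9.
Ivery vs Calder: 19 to 4, Ivery.
Brixley vs Ostley: Brixley preferred on 1+6+1+5 = 13 ballots; Brixley wins 13–10.
Brixley vs Ralston: 1+6+1 = 8 for Brixley, 15 for Ralston — Ralston by 15–8.
Brixley vs Granton: 6 for Brixley, 17 for Granton — Granton by 17–6.
Brixley vs Calder: Brixley is ranked higher on 4+6+1 = 11 ballots, Calder on 12. Calder wins 12–11.
Ostley vs Ralston: Ostley preferred on 1+3+6+1+3 = 14 ballots; Ostley wins 14–9.
Ostley vs Granton: 12 to 11, Ostley.
Ostley vs Calder: Ostley is ranked higher on 3+4+6+3 = 16 ballots, Calder on 7. Ostley wins 16–7.
Ralston vs Granton: 4+3+5 = 12 for Ralston, 11 for Granton — Ralston by 12–11.
Ralston vs Calder: Ralston preferred on 3+4+3+5 = 15 ballots; Ralston wins 15–8.
Granton vs Calder: 3+4+6+1 = 14 for Granton, 9 for Calder — Granton by 14–9.
Every city loses at least once (Ivery loses to Ostley; Brixley loses to Ivery; Ostley loses to Brixley; Ralston loses to Ivery; Granton loses to Ostley; Calder loses to Ivery). The majority relation contains the cycle Ivery → Brixley → Ostley → Ivery, so there is no Condorcet winner.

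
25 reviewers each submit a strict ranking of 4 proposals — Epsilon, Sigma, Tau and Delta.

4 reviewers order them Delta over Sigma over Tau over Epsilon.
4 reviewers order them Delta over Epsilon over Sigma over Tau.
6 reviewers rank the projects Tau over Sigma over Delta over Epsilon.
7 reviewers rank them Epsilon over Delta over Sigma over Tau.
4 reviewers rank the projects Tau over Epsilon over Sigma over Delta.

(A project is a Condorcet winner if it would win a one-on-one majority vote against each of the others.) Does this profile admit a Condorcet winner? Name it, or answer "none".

Head-to-head results (25 reviewers):
Epsilon vs Sigma: Epsilon is ranked higher on 4+7+4 = 15 ballots, Sigma on 10. Epsilon wins 15–10.
Epsilon vs Tau: 11 to 14, Tau.
Epsilon vs Delta: Epsilon preferred on 7+4 = 11 ballots; Delta wins 14–11.
Sigma vs Tau: Sigma is ranked higher on 4+4+7 = 15 ballots, Tau on 10. Sigma wins 15–10.
Sigma vs Delta: Sigma preferred on 6+4 = 10 ballots; Delta wins 15–10.
Tau vs Delta: 6+4 = 10 for Tau, 15 for Delta — Delta by 15–10.
Only Delta has no losses; Delta is the Condorcet winner.

Delta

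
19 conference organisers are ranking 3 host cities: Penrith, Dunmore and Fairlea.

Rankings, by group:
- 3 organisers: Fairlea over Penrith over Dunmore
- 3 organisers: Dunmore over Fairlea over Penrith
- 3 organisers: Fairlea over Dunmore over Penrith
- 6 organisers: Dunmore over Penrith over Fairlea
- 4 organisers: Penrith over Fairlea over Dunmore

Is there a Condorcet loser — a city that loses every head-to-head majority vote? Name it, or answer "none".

none

Pairwise majorities:
Penrith–Dunmore: Dunmore 12–7.
Penrith vs Fairlea: Penrith wins 10–9.
Dunmore vs Fairlea: Dunmore preferred on 3+6 = 9 ballots; Fairlea wins 10–9.
Each city has at least one pairwise win (Penrith beats Fairlea; Dunmore beats Penrith; Fairlea beats Dunmore) — no Condorcet loser.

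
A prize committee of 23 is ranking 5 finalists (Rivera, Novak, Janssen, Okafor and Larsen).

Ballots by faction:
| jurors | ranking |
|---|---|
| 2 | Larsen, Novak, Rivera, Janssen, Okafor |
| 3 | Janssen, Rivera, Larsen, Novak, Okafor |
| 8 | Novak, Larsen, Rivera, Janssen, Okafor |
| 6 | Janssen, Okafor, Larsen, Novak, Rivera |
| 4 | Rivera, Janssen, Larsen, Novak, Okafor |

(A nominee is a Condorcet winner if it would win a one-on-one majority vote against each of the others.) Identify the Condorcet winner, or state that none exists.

Check each pair by majority over 23 ballots:
Rivera–Novak: Novak 16–7.
Rivera–Janssen: Rivera 14–9.
Rivera vs Okafor: Rivera, 17–6.
Rivera vs Larsen: Larsen, 16–7.
Novak–Janssen: Janssen 13–10.
Novak vs Okafor: Novak, 17–6.
Novak vs Larsen: Larsen, 15–8.
Janssen–Okafor: Janssen 23–0.
Janssen vs Larsen: Janssen wins 13–10.
Okafor vs Larsen: Larsen wins 17–6.
Every nominee loses at least once (Rivera loses to Novak; Novak loses to Janssen; Janssen loses to Rivera; Okafor loses to Rivera; Larsen loses to Janssen). The majority relation contains the cycle Rivera > Janssen > Novak > Rivera, so there is no Condorcet winner.

none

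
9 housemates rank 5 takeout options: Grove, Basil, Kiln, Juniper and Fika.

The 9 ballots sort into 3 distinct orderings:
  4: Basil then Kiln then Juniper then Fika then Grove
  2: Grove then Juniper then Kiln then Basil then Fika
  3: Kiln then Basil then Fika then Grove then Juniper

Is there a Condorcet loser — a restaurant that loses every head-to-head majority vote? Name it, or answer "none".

Head-to-head results (9 friends):
Grove vs Basil: 2 to 7, Basil.
Grove vs Kiln: 2 to 7, Kiln.
Grove vs Juniper: Grove is ranked higher on 2+3 = 5 ballots, Juniper on 4. Grove wins 5–4.
Grove vs Fika: 2 for Grove, 7 for Fika — Fika by 7–2.
Basil vs Kiln: Kiln wins 5–4.
Basil vs Juniper: 4+3 = 7 for Basil, 2 for Juniper — Basil by 7–2.
Basil vs Fika: Basil, 9–0.
Kiln vs Juniper: Kiln is ranked higher on 4+3 = 7 ballots, Juniper on 2. Kiln wins 7–2.
Kiln vs Fika: Kiln wins 9–0.
Juniper vs Fika: Juniper preferred on 4+2 = 6 ballots; Juniper wins 6–3.
Each restaurant has at least one pairwise win (Grove beats Juniper; Basil beats Grove; Kiln beats Grove; Juniper beats Fika; Fika beats Grove) — no Condorcet loser.

none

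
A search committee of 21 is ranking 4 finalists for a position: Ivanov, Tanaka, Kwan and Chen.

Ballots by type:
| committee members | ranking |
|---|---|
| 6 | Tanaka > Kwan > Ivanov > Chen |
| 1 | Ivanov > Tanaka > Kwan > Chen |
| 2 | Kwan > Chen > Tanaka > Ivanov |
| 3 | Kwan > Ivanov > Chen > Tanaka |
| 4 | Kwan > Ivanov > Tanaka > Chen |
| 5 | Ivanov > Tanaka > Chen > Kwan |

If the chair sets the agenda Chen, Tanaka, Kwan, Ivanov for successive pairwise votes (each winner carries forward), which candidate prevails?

Round 1: Chen vs Tanaka — 5–16, Tanaka advances.
Round 2: Tanaka vs Kwan — 12–9, Tanaka advances.
Round 3: Tanaka vs Ivanov — 8–13, Ivanov advances.
Ivanov survives the agenda.

Ivanov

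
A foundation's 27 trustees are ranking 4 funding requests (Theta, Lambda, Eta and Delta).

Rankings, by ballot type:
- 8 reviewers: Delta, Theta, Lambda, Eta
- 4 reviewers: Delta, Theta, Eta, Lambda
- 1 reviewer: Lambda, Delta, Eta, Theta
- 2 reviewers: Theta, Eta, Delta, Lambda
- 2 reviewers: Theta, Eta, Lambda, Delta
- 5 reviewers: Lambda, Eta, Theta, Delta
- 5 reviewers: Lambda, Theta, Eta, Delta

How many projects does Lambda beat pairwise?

Lambda against each rival (27 reviewers):
Lambda vs Theta: Lambda is ranked higher on 1+5+5 = 11 ballots, Theta on 16. Theta wins 16–11.
Lambda vs Eta: Lambda preferred on 8+1+5+5 = 19 ballots; Lambda wins 19–8.
Lambda vs Delta: Delta wins 14–13.
Lambda beats Eta; loses to Theta, Delta — 1 pairwise win.

1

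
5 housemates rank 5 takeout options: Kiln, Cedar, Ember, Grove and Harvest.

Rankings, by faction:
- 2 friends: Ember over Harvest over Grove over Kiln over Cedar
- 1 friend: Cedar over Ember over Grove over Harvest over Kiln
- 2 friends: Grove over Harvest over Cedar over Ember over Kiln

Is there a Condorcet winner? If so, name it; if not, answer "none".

Pairwise majorities:
Kiln vs Cedar: Kiln is ranked higher on 2 ballots, Cedar on 3. Cedar wins 3–2.
Kiln vs Ember: Kiln preferred on 0 ballots; Ember wins 5–0.
Kiln vs Grove: 0 to 5, Grove.
Kiln vs Harvest: 0 to 5, Harvest.
Cedar vs Ember: 1+2 = 3 for Cedar, 2 for Ember — Cedar by 3–2.
Cedar vs Grove: Cedar is ranked higher on 1 ballot, Grove on 4. Grove wins 4–1.
Cedar vs Harvest: 1 to 4, Harvest.
Ember vs Grove: Ember is ranked higher on 2+1 = 3 ballots, Grove on 2. Ember wins 3–2.
Ember vs Harvest: Ember preferred on 2+1 = 3 ballots; Ember wins 3–2.
Grove vs Harvest: Grove is ranked higher on 1+2 = 3 ballots, Harvest on 2. Grove wins 3–2.
Every restaurant loses at least once (Kiln loses to Cedar; Cedar loses to Grove; Ember loses to Cedar; Grove loses to Ember; Harvest loses to Ember). The majority relation contains the cycle Cedar > Ember > Grove > Cedar, so there is no Condorcet winner.

none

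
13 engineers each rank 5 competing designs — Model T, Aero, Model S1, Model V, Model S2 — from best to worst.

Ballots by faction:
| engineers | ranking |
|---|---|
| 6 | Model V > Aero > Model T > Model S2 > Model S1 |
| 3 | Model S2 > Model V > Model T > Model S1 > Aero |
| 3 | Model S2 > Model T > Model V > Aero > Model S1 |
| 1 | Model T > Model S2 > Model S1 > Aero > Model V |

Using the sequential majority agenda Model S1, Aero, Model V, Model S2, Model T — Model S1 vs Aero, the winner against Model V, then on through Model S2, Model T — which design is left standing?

Round 1: Model S1 vs Aero — 4–9, Aero advances.
Round 2: Aero vs Model V — 1–12, Model V advances.
Round 3: Model V vs Model S2 — 6–7, Model S2 advances.
Round 4: Model S2 vs Model T — 6–7, Model T advances.
The agenda winner is Model T.

Model T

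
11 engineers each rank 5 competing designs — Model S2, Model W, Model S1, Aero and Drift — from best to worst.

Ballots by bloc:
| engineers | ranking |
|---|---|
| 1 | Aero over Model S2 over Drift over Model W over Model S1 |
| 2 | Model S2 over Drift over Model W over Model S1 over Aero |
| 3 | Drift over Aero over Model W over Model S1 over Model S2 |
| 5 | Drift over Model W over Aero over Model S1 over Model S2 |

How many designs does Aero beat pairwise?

2

Aero against each rival (11 engineers):
Aero vs Model S2: Aero preferred on 1+3+5 = 9 ballots; Aero wins 9–2.
Aero vs Model W: 1+3 = 4 for Aero, 7 for Model W — Model W by 7–4.
Aero vs Model S1: 9 to 2, Aero.
Aero vs Drift: Aero is ranked higher on 1 ballot, Drift on 10. Drift wins 10–1.
Aero beats Model S2, Model S1; loses to Model W, Drift — 2 pairwise wins.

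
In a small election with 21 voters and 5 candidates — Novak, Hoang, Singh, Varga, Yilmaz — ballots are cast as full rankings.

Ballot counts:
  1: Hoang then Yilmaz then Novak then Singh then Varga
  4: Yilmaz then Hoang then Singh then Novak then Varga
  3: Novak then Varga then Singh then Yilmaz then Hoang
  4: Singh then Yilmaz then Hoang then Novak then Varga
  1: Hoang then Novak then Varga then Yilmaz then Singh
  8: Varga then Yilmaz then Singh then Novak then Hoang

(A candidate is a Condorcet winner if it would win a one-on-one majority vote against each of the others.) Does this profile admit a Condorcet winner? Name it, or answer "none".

none

Check each pair by majority over 21 ballots:
Novak–Hoang: Novak 11–10.
Novak vs Singh: Singh, 16–5.
Novak–Varga: Novak 13–8.
Novak–Yilmaz: Yilmaz 17–4.
Hoang–Singh: Singh 15–6.
Hoang–Varga: Varga 11–10.
Hoang–Yilmaz: Yilmaz 19–2.
Singh vs Varga: Varga wins 12–9.
Singh–Yilmaz: Yilmaz 14–7.
Varga vs Yilmaz: Varga wins 12–9.
Every candidate loses at least once (Novak loses to Singh; Hoang loses to Novak; Singh loses to Varga; Varga loses to Novak; Yilmaz loses to Varga). The majority relation contains the cycle Novak beats Varga beats Singh beats Novak, so there is no Condorcet winner.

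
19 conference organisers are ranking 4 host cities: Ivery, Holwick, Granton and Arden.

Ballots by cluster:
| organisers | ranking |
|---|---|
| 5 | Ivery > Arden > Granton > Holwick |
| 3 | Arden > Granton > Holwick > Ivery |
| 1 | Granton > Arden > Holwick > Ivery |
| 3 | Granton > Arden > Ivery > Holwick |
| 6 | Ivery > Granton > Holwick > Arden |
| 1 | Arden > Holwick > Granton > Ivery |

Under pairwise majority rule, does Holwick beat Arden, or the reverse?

Arden

Ballots ranking Holwick above Arden: 6.
Ballots ranking Arden above Holwick: 19 − 6 = 13.
Arden wins the head-to-head 13–6.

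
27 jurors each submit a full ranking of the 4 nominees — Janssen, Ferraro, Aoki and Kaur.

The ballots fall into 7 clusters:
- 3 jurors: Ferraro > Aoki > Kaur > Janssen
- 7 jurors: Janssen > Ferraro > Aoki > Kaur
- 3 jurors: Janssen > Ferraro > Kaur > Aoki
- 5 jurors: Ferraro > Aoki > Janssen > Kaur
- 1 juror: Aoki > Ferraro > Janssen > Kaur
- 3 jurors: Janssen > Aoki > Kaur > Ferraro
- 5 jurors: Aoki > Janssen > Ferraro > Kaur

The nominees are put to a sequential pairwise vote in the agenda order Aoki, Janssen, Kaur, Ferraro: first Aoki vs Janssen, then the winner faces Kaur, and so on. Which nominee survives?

Round 1: Aoki vs Janssen — 14–13, Aoki advances.
Round 2: Aoki vs Kaur — 24–3, Aoki advances.
Round 3: Aoki vs Ferraro — 9–18, Ferraro advances.
The agenda winner is Ferraro.

Ferraro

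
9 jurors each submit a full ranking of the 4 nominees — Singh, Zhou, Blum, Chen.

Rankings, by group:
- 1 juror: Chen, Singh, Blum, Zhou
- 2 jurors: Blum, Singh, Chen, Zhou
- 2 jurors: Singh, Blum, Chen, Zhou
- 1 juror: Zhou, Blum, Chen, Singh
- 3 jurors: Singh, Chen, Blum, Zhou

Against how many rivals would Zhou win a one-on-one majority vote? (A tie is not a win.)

Zhou against each rival (9 jurors):
Zhou vs Singh: 1 to 8, Singh.
Zhou vs Blum: Blum wins 8–1.
Zhou vs Chen: 1 to 8, Chen.
Zhou beats no one; loses to Singh, Blum, Chen — 0 pairwise wins.

0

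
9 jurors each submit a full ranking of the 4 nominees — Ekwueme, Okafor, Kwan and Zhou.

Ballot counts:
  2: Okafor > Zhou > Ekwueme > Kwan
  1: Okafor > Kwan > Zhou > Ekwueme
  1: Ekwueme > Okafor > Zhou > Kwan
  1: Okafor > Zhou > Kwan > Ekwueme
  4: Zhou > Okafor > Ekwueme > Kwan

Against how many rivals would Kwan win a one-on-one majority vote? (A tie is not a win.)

0

Kwan against each rival (9 jurors):
Kwan vs Ekwueme: 1+1 = 2 for Kwan, 7 for Ekwueme — Ekwueme by 7–2.
Kwan vs Okafor: Kwan preferred on 0 ballots; Okafor wins 9–0.
Kwan vs Zhou: Kwan preferred on 1 ballot; Zhou wins 8–1.
Kwan beats no one; loses to Ekwueme, Okafor, Zhou — 0 pairwise wins.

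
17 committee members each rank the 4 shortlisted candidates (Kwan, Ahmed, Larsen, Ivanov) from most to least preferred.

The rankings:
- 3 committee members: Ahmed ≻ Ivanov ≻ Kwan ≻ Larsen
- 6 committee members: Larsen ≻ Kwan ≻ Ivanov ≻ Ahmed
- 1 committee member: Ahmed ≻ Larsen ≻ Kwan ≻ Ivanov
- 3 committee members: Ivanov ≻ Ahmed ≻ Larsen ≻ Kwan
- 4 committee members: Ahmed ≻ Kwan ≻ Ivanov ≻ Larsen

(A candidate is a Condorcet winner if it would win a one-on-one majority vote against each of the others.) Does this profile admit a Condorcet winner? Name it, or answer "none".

Check each pair by majority over 17 ballots:
Kwan vs Ahmed: 6 to 11, Ahmed.
Kwan vs Larsen: Kwan preferred on 3+4 = 7 ballots; Larsen wins 10–7.
Kwan vs Ivanov: 11 to 6, Kwan.
Ahmed vs Larsen: 11 to 6, Ahmed.
Ahmed vs Ivanov: Ahmed is ranked higher on 3+1+4 = 8 ballots, Ivanov on 9. Ivanov wins 9–8.
Larsen vs Ivanov: 6+1 = 7 for Larsen, 10 for Ivanov — Ivanov by 10–7.
Each candidate drops at least one matchup (Kwan loses to Ahmed; Ahmed loses to Ivanov; Larsen loses to Ahmed; Ivanov loses to Kwan); the cycle Kwan beats Ivanov beats Ahmed beats Kwan rules out a Condorcet winner.

none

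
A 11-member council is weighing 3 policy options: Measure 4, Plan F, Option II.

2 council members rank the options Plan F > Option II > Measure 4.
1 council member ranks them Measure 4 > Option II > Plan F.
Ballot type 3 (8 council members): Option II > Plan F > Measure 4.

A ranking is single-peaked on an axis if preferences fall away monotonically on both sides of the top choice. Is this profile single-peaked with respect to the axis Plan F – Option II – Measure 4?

yes

Axis positions: Plan F=1, Option II=2, Measure 4=3.
Ballot type 1 (peak Plan F at position 1): ranking walks positions 1-2-3, expanding outward from the peak — single-peaked.
Ballot type 2 (peak Measure 4 at position 3): ranking walks positions 3-2-1, expanding outward from the peak — single-peaked.
Ballot type 3 (peak Option II at position 2): ranking walks positions 2-1-3, expanding outward from the peak — single-peaked.
Every ranking is single-peaked on this axis.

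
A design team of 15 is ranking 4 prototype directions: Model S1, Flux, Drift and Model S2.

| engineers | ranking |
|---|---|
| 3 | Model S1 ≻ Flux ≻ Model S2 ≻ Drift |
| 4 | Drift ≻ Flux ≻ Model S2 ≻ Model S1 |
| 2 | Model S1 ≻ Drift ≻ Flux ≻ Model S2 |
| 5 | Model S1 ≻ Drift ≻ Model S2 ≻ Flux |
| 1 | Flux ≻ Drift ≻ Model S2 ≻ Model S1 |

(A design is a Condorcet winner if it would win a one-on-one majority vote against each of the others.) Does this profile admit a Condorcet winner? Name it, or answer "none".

Check each pair by majority over 15 ballots:
Model S1 vs Flux: Model S1, 10–5.
Model S1 vs Drift: Model S1, 10–5.
Model S1 vs Model S2: Model S1, 10–5.
Flux–Drift: Drift 11–4.
Flux vs Model S2: Flux, 10–5.
Drift vs Model S2: Drift, 12–3.
Model S1 beats each of Flux, Drift, Model S2 — Model S1 is the Condorcet winner.

Model S1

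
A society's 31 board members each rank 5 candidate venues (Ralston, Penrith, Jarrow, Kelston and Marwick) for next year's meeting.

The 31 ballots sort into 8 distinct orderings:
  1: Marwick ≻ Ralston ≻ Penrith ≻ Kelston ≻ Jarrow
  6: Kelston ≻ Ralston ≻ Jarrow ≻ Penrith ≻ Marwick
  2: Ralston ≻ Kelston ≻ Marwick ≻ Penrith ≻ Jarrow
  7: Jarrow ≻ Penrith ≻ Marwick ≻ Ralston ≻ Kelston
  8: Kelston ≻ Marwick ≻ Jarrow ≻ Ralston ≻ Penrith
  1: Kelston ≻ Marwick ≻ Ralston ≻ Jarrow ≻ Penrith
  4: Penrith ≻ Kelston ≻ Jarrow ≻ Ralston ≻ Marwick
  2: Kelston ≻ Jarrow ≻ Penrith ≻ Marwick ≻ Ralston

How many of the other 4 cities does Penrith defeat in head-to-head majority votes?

Penrith against each rival (31 organisers):
Penrith vs Ralston: Ralston, 18–13.
Penrith vs Jarrow: Penrith is ranked higher on 1+2+4 = 7 ballots, Jarrow on 24. Jarrow wins 24–7.
Penrith vs Kelston: Kelston wins 19–12.
Penrith vs Marwick: Penrith preferred on 6+7+4+2 = 19 ballots; Penrith wins 19–12.
Penrith beats Marwick; loses to Ralston, Jarrow, Kelston — 1 pairwise win.

1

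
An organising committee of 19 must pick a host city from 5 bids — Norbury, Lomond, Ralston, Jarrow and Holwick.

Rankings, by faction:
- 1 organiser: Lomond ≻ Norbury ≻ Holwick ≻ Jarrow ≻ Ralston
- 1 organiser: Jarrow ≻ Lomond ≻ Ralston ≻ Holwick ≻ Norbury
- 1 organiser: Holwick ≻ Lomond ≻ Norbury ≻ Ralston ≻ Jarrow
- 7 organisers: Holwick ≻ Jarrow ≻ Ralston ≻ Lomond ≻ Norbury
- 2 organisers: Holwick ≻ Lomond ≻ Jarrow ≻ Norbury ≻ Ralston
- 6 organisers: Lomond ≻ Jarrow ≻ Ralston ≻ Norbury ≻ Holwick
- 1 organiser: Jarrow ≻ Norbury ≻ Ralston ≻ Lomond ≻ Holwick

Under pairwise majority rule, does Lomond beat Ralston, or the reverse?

Lomond

Ballots ranking Lomond above Ralston: 1 + 1 + 1 + 2 + 6 = 11.
Ballots ranking Ralston above Lomond: 19 − 11 = 8.
Lomond wins the head-to-head 11–8.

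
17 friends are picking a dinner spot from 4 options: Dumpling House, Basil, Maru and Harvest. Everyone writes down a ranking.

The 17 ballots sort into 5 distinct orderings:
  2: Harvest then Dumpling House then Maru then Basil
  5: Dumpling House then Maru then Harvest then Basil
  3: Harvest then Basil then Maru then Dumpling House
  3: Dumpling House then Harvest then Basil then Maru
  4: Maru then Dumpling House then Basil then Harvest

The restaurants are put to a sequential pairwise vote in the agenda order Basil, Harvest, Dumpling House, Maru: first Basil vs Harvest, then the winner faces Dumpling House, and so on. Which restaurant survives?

Dumpling House

Round 1: Basil vs Harvest — 4–13, Harvest advances.
Round 2: Harvest vs Dumpling House — 5–12, Dumpling House advances.
Round 3: Dumpling House vs Maru — 10–7, Dumpling House advances.
Dumpling House survives the agenda.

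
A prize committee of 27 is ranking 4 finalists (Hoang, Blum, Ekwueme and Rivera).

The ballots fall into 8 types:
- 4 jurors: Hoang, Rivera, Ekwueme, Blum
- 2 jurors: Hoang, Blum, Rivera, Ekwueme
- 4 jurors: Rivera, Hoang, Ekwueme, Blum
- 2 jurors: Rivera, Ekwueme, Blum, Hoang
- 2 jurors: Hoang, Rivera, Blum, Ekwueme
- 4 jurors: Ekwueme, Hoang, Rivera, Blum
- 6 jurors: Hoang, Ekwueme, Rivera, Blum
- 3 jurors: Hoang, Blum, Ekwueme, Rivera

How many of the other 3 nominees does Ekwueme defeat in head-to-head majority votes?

1

Ekwueme against each rival (27 jurors):
Ekwueme vs Hoang: Ekwueme preferred on 2+4 = 6 ballots; Hoang wins 21–6.
Ekwueme vs Blum: 20 to 7, Ekwueme.
Ekwueme vs Rivera: Rivera, 14–13.
Ekwueme beats Blum; loses to Hoang, Rivera — 1 pairwise win.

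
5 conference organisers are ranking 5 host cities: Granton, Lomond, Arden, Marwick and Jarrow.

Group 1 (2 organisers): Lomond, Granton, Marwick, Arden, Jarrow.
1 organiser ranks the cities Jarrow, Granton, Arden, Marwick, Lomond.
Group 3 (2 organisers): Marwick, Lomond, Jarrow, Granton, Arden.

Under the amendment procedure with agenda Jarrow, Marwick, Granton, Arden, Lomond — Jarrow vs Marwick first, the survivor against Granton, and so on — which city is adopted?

Lomond

Round 1: Jarrow vs Marwick — 1–4, Marwick advances.
Round 2: Marwick vs Granton — 2–3, Granton advances.
Round 3: Granton vs Arden — 5–0, Granton advances.
Round 4: Granton vs Lomond — 1–4, Lomond advances.
The agenda winner is Lomond.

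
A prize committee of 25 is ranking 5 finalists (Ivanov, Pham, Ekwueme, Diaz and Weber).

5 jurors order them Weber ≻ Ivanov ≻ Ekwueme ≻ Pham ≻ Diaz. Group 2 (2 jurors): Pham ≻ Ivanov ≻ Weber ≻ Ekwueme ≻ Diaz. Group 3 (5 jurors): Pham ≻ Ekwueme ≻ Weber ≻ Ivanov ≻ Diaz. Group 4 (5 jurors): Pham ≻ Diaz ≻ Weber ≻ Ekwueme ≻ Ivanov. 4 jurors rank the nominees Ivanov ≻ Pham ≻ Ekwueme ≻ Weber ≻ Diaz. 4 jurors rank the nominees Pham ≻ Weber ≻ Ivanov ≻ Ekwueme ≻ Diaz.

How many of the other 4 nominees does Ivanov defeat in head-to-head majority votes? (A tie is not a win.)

Ivanov against each rival (25 jurors):
Ivanov–Pham: Pham 16–9.
Ivanov vs Ekwueme: Ivanov wins 15–10.
Ivanov vs Diaz: 20 to 5, Ivanov.
Ivanov–Weber: Weber 19–6.
Ivanov beats Ekwueme, Diaz; loses to Pham, Weber — 2 pairwise wins.

2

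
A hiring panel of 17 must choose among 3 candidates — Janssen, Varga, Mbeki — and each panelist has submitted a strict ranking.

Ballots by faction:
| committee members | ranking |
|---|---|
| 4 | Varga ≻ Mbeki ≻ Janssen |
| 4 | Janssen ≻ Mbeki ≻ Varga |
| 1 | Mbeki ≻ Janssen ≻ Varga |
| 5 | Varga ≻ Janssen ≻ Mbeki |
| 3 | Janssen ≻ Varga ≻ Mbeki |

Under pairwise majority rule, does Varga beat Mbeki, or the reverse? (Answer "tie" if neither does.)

Ballots ranking Varga above Mbeki: 4 + 5 + 3 = 12.
Ballots ranking Mbeki above Varga: 17 − 12 = 5.
Varga wins the head-to-head 12–5.

Varga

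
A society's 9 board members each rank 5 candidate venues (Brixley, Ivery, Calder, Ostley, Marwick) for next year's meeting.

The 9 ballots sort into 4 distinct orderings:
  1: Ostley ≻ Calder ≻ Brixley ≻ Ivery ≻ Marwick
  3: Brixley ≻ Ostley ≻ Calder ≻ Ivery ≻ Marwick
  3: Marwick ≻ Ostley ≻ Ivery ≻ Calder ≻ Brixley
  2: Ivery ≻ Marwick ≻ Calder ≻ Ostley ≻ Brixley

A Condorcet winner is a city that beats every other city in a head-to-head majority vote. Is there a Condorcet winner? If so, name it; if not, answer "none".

none

Check each pair by majority over 9 ballots:
Brixley–Ivery: Ivery 5–4.
Brixley vs Calder: Calder wins 6–3.
Brixley vs Ostley: Ostley wins 6–3.
Brixley vs Marwick: Marwick wins 5–4.
Ivery vs Calder: Ivery wins 5–4.
Ivery–Ostley: Ostley 7–2.
Ivery–Marwick: Ivery 6–3.
Calder–Ostley: Ostley 7–2.
Calder vs Marwick: Marwick wins 5–4.
Ostley vs Marwick: Marwick, 5–4.
No city is unbeaten: Brixley loses to Ivery; Ivery loses to Ostley; Calder loses to Ivery; Ostley loses to Marwick; Marwick loses to Ivery. In particular Ivery → Marwick → Ostley → Ivery is a majority cycle — no Condorcet winner exists.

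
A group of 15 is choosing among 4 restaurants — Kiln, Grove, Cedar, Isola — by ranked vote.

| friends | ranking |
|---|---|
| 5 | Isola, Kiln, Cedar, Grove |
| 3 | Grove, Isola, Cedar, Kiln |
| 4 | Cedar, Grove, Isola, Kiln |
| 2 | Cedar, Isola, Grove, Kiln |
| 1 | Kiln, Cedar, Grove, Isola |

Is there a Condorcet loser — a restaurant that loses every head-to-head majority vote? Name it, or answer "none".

Kiln

Pairwise majorities:
Kiln vs Grove: 5+1 = 6 for Kiln, 9 for Grove — Grove by 9–6.
Kiln–Cedar: Cedar 9–6.
Kiln vs Isola: Kiln preferred on 1 ballot; Isola wins 14–1.
Grove vs Cedar: Cedar, 12–3.
Grove vs Isola: 3+4+1 = 8 for Grove, 7 for Isola — Grove by 8–7.
Cedar vs Isola: Cedar is ranked higher on 4+2+1 = 7 ballots, Isola on 8. Isola wins 8–7.
Kiln is beaten in every head-to-head and is the Condorcet loser.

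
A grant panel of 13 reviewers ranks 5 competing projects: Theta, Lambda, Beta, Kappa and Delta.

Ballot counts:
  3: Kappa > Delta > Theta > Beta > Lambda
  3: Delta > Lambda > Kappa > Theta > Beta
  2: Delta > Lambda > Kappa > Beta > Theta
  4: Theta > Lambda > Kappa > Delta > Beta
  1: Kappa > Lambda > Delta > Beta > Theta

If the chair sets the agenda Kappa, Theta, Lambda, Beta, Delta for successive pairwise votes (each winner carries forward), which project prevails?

Delta

Round 1: Kappa vs Theta — 9–4, Kappa advances.
Round 2: Kappa vs Lambda — 4–9, Lambda advances.
Round 3: Lambda vs Beta — 10–3, Lambda advances.
Round 4: Lambda vs Delta — 5–8, Delta advances.
Delta survives the agenda.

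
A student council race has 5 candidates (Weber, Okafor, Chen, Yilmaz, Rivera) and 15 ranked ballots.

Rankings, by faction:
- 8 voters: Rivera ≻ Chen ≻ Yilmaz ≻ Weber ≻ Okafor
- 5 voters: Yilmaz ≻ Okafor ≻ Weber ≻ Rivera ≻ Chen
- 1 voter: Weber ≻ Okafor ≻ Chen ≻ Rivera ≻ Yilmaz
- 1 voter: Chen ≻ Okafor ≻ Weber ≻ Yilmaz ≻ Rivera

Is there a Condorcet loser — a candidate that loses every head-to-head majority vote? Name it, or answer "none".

Okafor

Pairwise majorities:
Weber vs Okafor: Weber is ranked higher on 8+1 = 9 ballots, Okafor on 6. Weber wins 9–6.
Weber–Chen: Chen 9–6.
Weber vs Yilmaz: Weber preferred on 1+1 = 2 ballots; Yilmaz wins 13–2.
Weber vs Rivera: 7 to 8, Rivera.
Okafor vs Chen: Okafor preferred on 5+1 = 6 ballots; Chen wins 9–6.
Okafor–Yilmaz: Yilmaz 13–2.
Okafor vs Rivera: Rivera, 8–7.
Chen–Yilmaz: Chen 10–5.
Chen vs Rivera: Chen preferred on 1+1 = 2 ballots; Rivera wins 13–2.
Yilmaz vs Rivera: 6 to 9, Rivera.
Only Okafor has no wins; Okafor is the Condorcet loser.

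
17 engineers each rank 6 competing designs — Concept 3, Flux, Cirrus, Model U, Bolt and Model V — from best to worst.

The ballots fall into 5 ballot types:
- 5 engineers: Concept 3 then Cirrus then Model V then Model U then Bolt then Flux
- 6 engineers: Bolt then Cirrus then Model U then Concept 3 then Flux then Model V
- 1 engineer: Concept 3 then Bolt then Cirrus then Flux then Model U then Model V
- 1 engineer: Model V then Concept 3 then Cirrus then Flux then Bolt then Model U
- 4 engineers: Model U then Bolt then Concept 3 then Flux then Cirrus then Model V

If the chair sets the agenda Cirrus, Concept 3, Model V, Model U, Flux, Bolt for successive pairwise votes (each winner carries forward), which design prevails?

Model U

Round 1: Cirrus vs Concept 3 — 6–11, Concept 3 advances.
Round 2: Concept 3 vs Model V — 16–1, Concept 3 advances.
Round 3: Concept 3 vs Model U — 7–10, Model U advances.
Round 4: Model U vs Flux — 15–2, Model U advances.
Round 5: Model U vs Bolt — 9–8, Model U advances.
Model U survives the agenda.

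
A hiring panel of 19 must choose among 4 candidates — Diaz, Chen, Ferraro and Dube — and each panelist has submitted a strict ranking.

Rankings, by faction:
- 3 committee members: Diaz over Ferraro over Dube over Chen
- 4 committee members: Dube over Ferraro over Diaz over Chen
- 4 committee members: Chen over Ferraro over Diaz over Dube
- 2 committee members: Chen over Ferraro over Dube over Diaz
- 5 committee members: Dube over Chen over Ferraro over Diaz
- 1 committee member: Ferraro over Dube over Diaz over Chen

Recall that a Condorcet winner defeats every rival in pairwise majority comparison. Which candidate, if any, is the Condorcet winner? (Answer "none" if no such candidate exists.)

Pairwise majorities:
Diaz vs Chen: Chen, 11–8.
Diaz vs Ferraro: Ferraro, 16–3.
Diaz vs Dube: Dube, 12–7.
Chen–Ferraro: Chen 11–8.
Chen vs Dube: Dube wins 13–6.
Ferraro–Dube: Ferraro 10–9.
Every candidate loses at least once (Diaz loses to Chen; Chen loses to Dube; Ferraro loses to Chen; Dube loses to Ferraro). The majority relation contains the cycle Chen → Ferraro → Dube → Chen, so there is no Condorcet winner.

none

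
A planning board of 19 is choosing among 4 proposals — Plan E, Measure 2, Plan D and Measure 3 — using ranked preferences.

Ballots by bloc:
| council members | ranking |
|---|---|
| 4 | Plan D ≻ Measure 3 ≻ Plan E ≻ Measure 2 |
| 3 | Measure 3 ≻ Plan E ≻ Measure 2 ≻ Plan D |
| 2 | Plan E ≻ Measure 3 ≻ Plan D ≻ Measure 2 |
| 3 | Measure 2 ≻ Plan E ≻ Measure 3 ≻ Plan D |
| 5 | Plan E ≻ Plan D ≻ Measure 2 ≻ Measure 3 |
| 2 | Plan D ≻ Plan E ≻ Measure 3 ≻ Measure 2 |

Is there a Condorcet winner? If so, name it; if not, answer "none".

Plan E

Pairwise majorities:
Plan E vs Measure 2: Plan E wins 16–3.
Plan E–Plan D: Plan E 13–6.
Plan E vs Measure 3: Plan E wins 12–7.
Measure 2 vs Plan D: Plan D wins 13–6.
Measure 2 vs Measure 3: Measure 3, 11–8.
Plan D vs Measure 3: Plan D, 11–8.
Only Plan E has no losses; Plan E is the Condorcet winner.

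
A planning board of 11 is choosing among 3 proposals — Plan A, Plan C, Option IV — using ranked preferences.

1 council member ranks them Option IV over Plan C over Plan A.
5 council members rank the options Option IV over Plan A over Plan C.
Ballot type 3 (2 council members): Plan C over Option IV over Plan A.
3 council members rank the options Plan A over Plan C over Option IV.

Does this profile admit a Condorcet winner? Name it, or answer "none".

Option IV

Head-to-head results (11 council members):
Plan A vs Plan C: 8 to 3, Plan A.
Plan A vs Option IV: Option IV wins 8–3.
Plan C vs Option IV: Plan C is ranked higher on 2+3 = 5 ballots, Option IV on 6. Option IV wins 6–5.
Option IV beats each of Plan A, Plan C — Option IV is the Condorcet winner.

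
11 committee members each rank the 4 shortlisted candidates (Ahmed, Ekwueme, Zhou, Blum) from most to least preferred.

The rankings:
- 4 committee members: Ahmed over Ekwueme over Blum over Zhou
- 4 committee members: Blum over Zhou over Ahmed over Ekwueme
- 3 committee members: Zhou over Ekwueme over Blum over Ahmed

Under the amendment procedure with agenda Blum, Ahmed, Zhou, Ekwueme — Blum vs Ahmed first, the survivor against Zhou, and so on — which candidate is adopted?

Round 1: Blum vs Ahmed — 7–4, Blum advances.
Round 2: Blum vs Zhou — 8–3, Blum advances.
Round 3: Blum vs Ekwueme — 4–7, Ekwueme advances.
Ekwueme survives the agenda.

Ekwueme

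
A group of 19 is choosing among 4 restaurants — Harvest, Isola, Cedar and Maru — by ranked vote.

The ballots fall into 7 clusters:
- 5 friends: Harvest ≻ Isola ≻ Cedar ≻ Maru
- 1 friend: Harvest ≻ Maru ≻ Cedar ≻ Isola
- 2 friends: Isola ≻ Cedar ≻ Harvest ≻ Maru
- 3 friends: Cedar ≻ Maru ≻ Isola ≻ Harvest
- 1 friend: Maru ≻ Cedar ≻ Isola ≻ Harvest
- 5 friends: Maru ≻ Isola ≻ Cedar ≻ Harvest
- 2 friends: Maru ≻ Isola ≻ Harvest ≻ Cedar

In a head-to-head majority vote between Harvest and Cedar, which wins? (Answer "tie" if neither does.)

Ballots ranking Harvest above Cedar: 5 + 1 + 2 = 8.
Ballots ranking Cedar above Harvest: 19 − 8 = 11.
Cedar wins the head-to-head 11–8.

Cedar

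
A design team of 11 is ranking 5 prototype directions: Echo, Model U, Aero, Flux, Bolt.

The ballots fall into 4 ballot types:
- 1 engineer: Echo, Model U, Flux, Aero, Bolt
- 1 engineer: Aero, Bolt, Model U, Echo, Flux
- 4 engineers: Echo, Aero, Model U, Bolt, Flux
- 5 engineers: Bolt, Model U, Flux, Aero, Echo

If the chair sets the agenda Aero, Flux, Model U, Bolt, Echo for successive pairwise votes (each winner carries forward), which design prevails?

Round 1: Aero vs Flux — 5–6, Flux advances.
Round 2: Flux vs Model U — 0–11, Model U advances.
Round 3: Model U vs Bolt — 5–6, Bolt advances.
Round 4: Bolt vs Echo — 6–5, Bolt advances.
Bolt survives the agenda.

Bolt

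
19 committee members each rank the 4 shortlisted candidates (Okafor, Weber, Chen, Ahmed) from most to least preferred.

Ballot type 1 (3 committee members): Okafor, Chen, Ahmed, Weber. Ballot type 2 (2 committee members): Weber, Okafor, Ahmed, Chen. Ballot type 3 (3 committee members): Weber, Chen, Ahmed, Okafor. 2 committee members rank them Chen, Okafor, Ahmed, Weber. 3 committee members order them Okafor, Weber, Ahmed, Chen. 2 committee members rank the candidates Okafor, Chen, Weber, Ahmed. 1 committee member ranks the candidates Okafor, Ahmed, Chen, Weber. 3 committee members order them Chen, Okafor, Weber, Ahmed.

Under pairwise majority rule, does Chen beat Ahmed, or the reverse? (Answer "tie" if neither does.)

Ballots ranking Chen above Ahmed: 3 + 3 + 2 + 2 + 3 = 13.
Ballots ranking Ahmed above Chen: 19 − 13 = 6.
Chen wins the head-to-head 13–6.

Chen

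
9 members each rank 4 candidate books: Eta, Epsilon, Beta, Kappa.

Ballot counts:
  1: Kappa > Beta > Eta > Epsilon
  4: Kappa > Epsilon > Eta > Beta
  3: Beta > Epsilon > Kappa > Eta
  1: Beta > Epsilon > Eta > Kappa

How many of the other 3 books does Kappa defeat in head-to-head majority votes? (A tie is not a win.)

3

Kappa against each rival (9 members):
Kappa vs Eta: 1+4+3 = 8 for Kappa, 1 for Eta — Kappa by 8–1.
Kappa–Epsilon: Kappa 5–4.
Kappa–Beta: Kappa 5–4.
Kappa beats Eta, Epsilon, Beta — 3 pairwise wins.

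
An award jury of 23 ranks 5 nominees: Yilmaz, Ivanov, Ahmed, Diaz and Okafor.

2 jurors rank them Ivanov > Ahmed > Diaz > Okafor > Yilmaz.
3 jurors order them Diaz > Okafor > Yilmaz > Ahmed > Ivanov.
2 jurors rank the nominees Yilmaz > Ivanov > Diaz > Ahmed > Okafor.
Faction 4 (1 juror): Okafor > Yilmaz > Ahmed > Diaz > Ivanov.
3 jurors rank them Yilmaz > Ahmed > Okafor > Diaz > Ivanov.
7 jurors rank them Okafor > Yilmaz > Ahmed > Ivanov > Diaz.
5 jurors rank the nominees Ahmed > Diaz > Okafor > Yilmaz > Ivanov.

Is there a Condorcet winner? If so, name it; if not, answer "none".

Pairwise majorities:
Yilmaz vs Ivanov: 21 to 2, Yilmaz.
Yilmaz vs Ahmed: 16 to 7, Yilmaz.
Yilmaz vs Diaz: Yilmaz preferred on 2+1+3+7 = 13 ballots; Yilmaz wins 13–10.
Yilmaz vs Okafor: Yilmaz preferred on 2+3 = 5 ballots; Okafor wins 18–5.
Ivanov vs Ahmed: 2+2 = 4 for Ivanov, 19 for Ahmed — Ahmed by 19–4.
Ivanov vs Diaz: 2+2+7 = 11 for Ivanov, 12 for Diaz — Diaz by 12–11.
Ivanov vs Okafor: Ivanov is ranked higher on 2+2 = 4 ballots, Okafor on 19. Okafor wins 19–4.
Ahmed vs Diaz: Ahmed is ranked higher on 2+1+3+7+5 = 18 ballots, Diaz on 5. Ahmed wins 18–5.
Ahmed vs Okafor: 2+2+3+5 = 12 for Ahmed, 11 for Okafor — Ahmed by 12–11.
Diaz vs Okafor: 12 to 11, Diaz.
Every nominee loses at least once (Yilmaz loses to Okafor; Ivanov loses to Yilmaz; Ahmed loses to Yilmaz; Diaz loses to Yilmaz; Okafor loses to Ahmed). The majority relation contains the cycle Yilmaz → Ahmed → Okafor → Yilmaz, so there is no Condorcet winner.

none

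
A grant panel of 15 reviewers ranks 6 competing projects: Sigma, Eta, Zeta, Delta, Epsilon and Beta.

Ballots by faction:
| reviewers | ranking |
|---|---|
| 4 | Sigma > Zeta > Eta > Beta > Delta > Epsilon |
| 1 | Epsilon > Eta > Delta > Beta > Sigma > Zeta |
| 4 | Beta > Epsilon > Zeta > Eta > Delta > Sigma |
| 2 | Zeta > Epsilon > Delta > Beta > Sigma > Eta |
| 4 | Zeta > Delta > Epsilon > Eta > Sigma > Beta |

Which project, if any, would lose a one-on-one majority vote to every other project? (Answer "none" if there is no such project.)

Head-to-head results (15 reviewers):
Sigma vs Eta: 4+2 = 6 for Sigma, 9 for Eta — Eta by 9–6.
Sigma vs Zeta: Zeta wins 10–5.
Sigma vs Delta: Delta wins 11–4.
Sigma vs Epsilon: Sigma preferred on 4 ballots; Epsilon wins 11–4.
Sigma vs Beta: 8 to 7, Sigma.
Eta vs Zeta: 1 to 14, Zeta.
Eta vs Delta: Eta preferred on 4+1+4 = 9 ballots; Eta wins 9–6.
Eta vs Epsilon: Eta is ranked higher on 4 ballots, Epsilon on 11. Epsilon wins 11–4.
Eta–Beta: Eta 9–6.
Zeta vs Delta: Zeta wins 14–1.
Zeta vs Epsilon: 10 to 5, Zeta.
Zeta vs Beta: Zeta wins 10–5.
Delta vs Epsilon: 4+4 = 8 for Delta, 7 for Epsilon — Delta by 8–7.
Delta vs Beta: Delta preferred on 1+2+4 = 7 ballots; Beta wins 8–7.
Epsilon–Beta: Beta 8–7.
Every project wins at least one matchup (Sigma beats Beta; Eta beats Sigma; Zeta beats Sigma; Delta beats Sigma; Epsilon beats Sigma; Beta beats Delta), so there is no Condorcet loser.

none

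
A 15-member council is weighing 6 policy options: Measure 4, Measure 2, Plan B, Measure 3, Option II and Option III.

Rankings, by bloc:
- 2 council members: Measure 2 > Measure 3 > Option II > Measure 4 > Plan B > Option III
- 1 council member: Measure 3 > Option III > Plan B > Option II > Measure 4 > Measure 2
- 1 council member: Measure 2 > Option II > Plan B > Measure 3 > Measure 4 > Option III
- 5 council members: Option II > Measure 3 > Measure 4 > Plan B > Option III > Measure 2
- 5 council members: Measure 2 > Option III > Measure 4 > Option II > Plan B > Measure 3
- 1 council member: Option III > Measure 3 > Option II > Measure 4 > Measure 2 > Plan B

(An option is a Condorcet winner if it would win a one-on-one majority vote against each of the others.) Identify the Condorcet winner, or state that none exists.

Pairwise majorities:
Measure 4 vs Measure 2: Measure 4 is ranked higher on 1+5+1 = 7 ballots, Measure 2 on 8. Measure 2 wins 8–7.
Measure 4 vs Plan B: Measure 4 preferred on 2+5+5+1 = 13 ballots; Measure 4 wins 13–2.
Measure 4 vs Measure 3: 5 to 10, Measure 3.
Measure 4 vs Option II: 5 for Measure 4, 10 for Option II — Option II by 10–5.
Measure 4 vs Option III: Measure 4 preferred on 2+1+5 = 8 ballots; Measure 4 wins 8–7.
Measure 2 vs Plan B: Measure 2 preferred on 2+1+5+1 = 9 ballots; Measure 2 wins 9–6.
Measure 2 vs Measure 3: Measure 2 is ranked higher on 2+1+5 = 8 ballots, Measure 3 on 7. Measure 2 wins 8–7.
Measure 2 vs Option II: 8 to 7, Measure 2.
Measure 2 vs Option III: 8 to 7, Measure 2.
Plan B vs Measure 3: Plan B preferred on 1+5 = 6 ballots; Measure 3 wins 9–6.
Plan B vs Option II: 1 to 14, Option II.
Plan B vs Option III: Plan B preferred on 2+1+5 = 8 ballots; Plan B wins 8–7.
Measure 3 vs Option II: 4 to 11, Option II.
Measure 3 vs Option III: 9 to 6, Measure 3.
Option II vs Option III: 2+1+5 = 8 for Option II, 7 for Option III — Option II by 8–7.
Only Measure 2 has no losses; Measure 2 is the Condorcet winner.

Measure 2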